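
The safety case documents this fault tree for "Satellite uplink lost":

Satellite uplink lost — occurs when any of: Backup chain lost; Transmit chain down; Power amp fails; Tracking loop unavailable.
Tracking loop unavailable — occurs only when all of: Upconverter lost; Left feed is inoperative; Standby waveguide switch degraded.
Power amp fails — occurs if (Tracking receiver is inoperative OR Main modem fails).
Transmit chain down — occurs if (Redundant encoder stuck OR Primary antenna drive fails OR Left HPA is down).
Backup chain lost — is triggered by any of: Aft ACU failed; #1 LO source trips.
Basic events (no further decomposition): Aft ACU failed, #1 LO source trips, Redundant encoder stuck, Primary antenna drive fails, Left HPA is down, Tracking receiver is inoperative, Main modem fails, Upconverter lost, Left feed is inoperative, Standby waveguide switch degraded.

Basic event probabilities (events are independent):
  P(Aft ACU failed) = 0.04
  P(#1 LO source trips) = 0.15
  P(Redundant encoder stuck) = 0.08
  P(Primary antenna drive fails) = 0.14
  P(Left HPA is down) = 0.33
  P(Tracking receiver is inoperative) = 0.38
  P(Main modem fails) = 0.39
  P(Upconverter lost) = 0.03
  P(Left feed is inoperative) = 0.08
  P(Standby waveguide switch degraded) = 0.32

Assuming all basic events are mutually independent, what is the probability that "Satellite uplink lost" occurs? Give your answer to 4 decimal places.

0.8365

P(Backup chain lost) [OR] = 1 − (1−0.04) × (1−0.15) = 0.184000
P(Transmit chain down) [OR] = 1 − (1−0.08) × (1−0.14) × (1−0.33) = 0.469896
P(Power amp fails) [OR] = 1 − (1−0.38) × (1−0.39) = 0.621800
P(Tracking loop unavailable) [AND] = 0.03 × 0.08 × 0.32 = 0.000768
P(Satellite uplink lost) [OR] = 1 − (1−0.184000) × (1−0.469896) × (1−0.621800) × (1−0.000768) = 0.836530
Rounded to 4 decimal places: P(Satellite uplink lost) ≈ 0.8365.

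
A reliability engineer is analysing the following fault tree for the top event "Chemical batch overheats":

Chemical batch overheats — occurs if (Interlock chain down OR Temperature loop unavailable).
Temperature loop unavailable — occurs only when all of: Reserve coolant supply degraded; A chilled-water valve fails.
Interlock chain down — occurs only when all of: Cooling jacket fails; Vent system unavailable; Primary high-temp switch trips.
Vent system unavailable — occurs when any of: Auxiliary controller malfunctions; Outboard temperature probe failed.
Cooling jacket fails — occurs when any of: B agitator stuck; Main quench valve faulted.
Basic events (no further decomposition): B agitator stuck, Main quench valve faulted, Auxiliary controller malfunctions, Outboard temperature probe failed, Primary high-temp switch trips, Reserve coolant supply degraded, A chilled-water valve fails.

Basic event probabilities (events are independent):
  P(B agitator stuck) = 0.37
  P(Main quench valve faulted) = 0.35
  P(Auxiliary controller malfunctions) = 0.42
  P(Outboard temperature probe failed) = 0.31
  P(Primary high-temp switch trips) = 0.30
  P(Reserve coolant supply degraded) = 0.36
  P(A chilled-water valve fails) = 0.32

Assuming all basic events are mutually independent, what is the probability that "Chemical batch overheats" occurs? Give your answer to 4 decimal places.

0.2092

P(Cooling jacket fails) [OR] = 1 − (1−0.37) × (1−0.35) = 0.590500
P(Vent system unavailable) [OR] = 1 − (1−0.42) × (1−0.31) = 0.599800
P(Interlock chain down) [AND] = 0.590500 × 0.599800 × 0.30 = 0.106255
P(Temperature loop unavailable) [AND] = 0.36 × 0.32 = 0.115200
P(Chemical batch overheats) [OR] = 1 − (1−0.106255) × (1−0.115200) = 0.209214
Rounded to 4 decimal places: P(Chemical batch overheats) ≈ 0.2092.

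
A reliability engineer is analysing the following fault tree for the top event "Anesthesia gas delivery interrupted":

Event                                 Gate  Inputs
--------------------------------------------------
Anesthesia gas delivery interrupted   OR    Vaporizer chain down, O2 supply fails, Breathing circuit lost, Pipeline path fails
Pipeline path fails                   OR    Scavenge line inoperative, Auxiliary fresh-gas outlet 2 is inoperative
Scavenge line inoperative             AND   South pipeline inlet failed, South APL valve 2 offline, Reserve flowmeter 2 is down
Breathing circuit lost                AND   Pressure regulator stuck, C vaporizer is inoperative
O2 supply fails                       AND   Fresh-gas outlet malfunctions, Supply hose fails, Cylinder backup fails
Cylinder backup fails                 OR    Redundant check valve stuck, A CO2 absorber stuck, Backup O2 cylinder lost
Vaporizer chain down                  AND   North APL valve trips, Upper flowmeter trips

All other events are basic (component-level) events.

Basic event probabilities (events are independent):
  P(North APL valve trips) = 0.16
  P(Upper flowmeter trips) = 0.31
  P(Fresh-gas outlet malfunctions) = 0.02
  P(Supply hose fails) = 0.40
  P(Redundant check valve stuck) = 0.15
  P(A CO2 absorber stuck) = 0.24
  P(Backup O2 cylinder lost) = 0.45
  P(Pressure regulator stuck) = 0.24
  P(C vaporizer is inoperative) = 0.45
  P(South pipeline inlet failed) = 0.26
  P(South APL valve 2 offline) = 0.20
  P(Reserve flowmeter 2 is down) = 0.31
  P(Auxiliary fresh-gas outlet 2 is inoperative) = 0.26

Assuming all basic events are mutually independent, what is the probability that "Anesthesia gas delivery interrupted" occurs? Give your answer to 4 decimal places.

0.3860

P(Vaporizer chain down) [AND] = 0.16 × 0.31 = 0.049600
P(Cylinder backup fails) [OR] = 1 − (1−0.15) × (1−0.24) × (1−0.45) = 0.644700
P(O2 supply fails) [AND] = 0.02 × 0.40 × 0.644700 = 0.005158
P(Breathing circuit lost) [AND] = 0.24 × 0.45 = 0.108000
P(Scavenge line inoperative) [AND] = 0.26 × 0.20 × 0.31 = 0.016120
P(Pipeline path fails) [OR] = 1 − (1−0.016120) × (1−0.26) = 0.271929
P(Anesthesia gas delivery interrupted) [OR] = 1 − (1−0.049600) × (1−0.005158) × (1−0.108000) × (1−0.271929) = 0.385957
Rounded to 4 decimal places: P(Anesthesia gas delivery interrupted) ≈ 0.3860.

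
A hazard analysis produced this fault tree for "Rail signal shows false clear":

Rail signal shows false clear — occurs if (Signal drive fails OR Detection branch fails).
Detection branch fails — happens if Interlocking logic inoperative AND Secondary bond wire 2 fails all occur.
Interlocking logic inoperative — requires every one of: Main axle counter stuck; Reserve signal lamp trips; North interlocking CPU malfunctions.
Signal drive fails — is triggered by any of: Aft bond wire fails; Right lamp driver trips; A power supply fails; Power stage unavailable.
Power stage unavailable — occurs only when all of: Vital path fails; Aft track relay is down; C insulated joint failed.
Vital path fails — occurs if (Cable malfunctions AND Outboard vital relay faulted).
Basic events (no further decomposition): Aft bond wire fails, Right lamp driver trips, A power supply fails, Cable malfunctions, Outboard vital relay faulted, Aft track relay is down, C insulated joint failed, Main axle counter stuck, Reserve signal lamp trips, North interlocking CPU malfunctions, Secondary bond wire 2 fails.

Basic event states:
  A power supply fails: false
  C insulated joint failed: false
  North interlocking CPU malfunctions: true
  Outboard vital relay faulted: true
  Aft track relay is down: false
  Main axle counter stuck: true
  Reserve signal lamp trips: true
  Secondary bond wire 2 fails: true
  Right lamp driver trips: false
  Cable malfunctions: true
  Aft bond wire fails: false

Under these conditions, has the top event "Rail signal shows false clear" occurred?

Yes

Vital path fails [AND]: Cable malfunctions=occurs, Outboard vital relay faulted=occurs → all inputs occur → occurs.
Power stage unavailable [AND]: Vital path fails=occurs, Aft track relay is down=not, C insulated joint failed=not → not all inputs occur → does not occur.
Signal drive fails [OR]: Aft bond wire fails=not, Right lamp driver trips=not, A power supply fails=not, Power stage unavailable=not → no input occurs → does not occur.
Interlocking logic inoperative [AND]: Main axle counter stuck=occurs, Reserve signal lamp trips=occurs, North interlocking CPU malfunctions=occurs → all inputs occur → occurs.
Detection branch fails [AND]: Interlocking logic inoperative=occurs, Secondary bond wire 2 fails=occurs → all inputs occur → occurs.
Rail signal shows false clear [OR]: Signal drive fails=not, Detection branch fails=occurs → at least one input occurs → occurs.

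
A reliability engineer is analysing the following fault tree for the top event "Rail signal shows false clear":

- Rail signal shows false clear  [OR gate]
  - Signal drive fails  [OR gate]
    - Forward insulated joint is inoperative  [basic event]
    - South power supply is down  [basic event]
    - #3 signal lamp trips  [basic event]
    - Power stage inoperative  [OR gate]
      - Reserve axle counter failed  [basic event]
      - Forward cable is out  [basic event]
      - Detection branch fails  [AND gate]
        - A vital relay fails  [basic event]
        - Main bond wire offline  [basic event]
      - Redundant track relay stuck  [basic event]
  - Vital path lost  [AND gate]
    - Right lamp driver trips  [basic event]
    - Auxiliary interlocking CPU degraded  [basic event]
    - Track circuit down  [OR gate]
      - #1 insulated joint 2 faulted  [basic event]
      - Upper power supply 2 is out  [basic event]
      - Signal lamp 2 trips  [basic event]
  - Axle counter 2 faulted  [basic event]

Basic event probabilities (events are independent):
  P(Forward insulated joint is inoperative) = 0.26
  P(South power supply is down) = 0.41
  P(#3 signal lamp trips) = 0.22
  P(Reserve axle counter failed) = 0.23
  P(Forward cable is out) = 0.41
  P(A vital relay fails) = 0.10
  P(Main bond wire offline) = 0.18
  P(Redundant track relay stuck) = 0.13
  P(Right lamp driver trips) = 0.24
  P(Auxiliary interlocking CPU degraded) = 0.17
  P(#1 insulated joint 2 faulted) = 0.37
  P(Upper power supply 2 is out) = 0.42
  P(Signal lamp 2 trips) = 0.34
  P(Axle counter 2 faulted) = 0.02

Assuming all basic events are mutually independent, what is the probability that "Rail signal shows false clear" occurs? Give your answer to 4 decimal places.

0.8745

P(Detection branch fails) [AND] = 0.10 × 0.18 = 0.018000
P(Power stage inoperative) [OR] = 1 − (1−0.23) × (1−0.41) × (1−0.018000) × (1−0.13) = 0.611873
P(Signal drive fails) [OR] = 1 − (1−0.26) × (1−0.41) × (1−0.22) × (1−0.611873) = 0.867824
P(Track circuit down) [OR] = 1 − (1−0.37) × (1−0.42) × (1−0.34) = 0.758836
P(Vital path lost) [AND] = 0.24 × 0.17 × 0.758836 = 0.030961
P(Rail signal shows false clear) [OR] = 1 − (1−0.867824) × (1−0.030961) × (1−0.02) = 0.874478
Rounded to 4 decimal places: P(Rail signal shows false clear) ≈ 0.8745.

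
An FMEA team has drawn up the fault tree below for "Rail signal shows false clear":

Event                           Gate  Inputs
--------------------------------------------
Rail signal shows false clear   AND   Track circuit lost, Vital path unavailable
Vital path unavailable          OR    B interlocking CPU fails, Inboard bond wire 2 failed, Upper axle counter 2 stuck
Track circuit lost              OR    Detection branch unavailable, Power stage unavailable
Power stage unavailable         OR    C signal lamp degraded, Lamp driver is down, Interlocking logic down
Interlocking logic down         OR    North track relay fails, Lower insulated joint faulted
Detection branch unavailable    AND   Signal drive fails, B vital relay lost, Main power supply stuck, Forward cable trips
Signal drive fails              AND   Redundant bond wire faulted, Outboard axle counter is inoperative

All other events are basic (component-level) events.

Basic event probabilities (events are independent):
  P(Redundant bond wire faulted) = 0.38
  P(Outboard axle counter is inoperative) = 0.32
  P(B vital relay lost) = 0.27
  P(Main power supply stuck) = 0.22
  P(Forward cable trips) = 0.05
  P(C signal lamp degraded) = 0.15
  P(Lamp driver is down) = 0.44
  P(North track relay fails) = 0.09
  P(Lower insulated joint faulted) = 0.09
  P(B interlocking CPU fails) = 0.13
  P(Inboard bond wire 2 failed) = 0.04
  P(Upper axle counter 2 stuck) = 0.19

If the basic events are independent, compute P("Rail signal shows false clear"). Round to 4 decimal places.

P(Signal drive fails) [AND] = 0.38 × 0.32 = 0.121600
P(Detection branch unavailable) [AND] = 0.121600 × 0.27 × 0.22 × 0.05 = 0.000361
P(Interlocking logic down) [OR] = 1 − (1−0.09) × (1−0.09) = 0.171900
P(Power stage unavailable) [OR] = 1 − (1−0.15) × (1−0.44) × (1−0.171900) = 0.605824
P(Track circuit lost) [OR] = 1 − (1−0.000361) × (1−0.605824) = 0.605966
P(Vital path unavailable) [OR] = 1 − (1−0.13) × (1−0.04) × (1−0.19) = 0.323488
P(Rail signal shows false clear) [AND] = 0.605966 × 0.323488 = 0.196023
Rounded to 4 decimal places: P(Rail signal shows false clear) ≈ 0.1960.

0.1960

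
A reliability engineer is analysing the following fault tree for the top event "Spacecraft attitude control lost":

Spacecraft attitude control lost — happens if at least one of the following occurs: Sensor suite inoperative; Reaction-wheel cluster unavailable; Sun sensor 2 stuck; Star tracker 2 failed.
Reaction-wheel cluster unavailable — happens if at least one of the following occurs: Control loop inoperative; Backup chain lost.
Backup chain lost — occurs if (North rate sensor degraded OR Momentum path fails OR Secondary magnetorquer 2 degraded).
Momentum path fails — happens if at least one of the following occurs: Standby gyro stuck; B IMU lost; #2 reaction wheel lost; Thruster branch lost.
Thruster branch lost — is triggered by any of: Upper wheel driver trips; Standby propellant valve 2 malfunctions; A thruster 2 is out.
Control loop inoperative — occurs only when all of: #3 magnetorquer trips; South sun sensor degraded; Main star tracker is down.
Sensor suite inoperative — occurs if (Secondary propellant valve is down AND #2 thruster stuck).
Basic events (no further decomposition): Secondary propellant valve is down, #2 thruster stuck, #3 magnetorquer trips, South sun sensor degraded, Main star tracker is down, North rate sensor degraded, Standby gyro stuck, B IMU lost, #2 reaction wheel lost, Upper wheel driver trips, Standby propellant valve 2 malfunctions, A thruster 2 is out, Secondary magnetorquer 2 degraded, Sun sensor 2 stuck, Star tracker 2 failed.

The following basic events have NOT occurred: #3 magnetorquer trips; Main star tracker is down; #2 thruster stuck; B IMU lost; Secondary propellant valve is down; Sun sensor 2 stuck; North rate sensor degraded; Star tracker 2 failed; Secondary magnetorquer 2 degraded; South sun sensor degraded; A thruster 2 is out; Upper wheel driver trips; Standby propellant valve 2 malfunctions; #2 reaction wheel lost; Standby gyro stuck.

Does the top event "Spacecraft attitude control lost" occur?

No

Sensor suite inoperative [AND]: Secondary propellant valve is down=not, #2 thruster stuck=not → not all inputs occur → does not occur.
Control loop inoperative [AND]: #3 magnetorquer trips=not, South sun sensor degraded=not, Main star tracker is down=not → not all inputs occur → does not occur.
Thruster branch lost [OR]: Upper wheel driver trips=not, Standby propellant valve 2 malfunctions=not, A thruster 2 is out=not → no input occurs → does not occur.
Momentum path fails [OR]: Standby gyro stuck=not, B IMU lost=not, #2 reaction wheel lost=not, Thruster branch lost=not → no input occurs → does not occur.
Backup chain lost [OR]: North rate sensor degraded=not, Momentum path fails=not, Secondary magnetorquer 2 degraded=not → no input occurs → does not occur.
Reaction-wheel cluster unavailable [OR]: Control loop inoperative=not, Backup chain lost=not → no input occurs → does not occur.
Spacecraft attitude control lost [OR]: Sensor suite inoperative=not, Reaction-wheel cluster unavailable=not, Sun sensor 2 stuck=not, Star tracker 2 failed=not → no input occurs → does not occur.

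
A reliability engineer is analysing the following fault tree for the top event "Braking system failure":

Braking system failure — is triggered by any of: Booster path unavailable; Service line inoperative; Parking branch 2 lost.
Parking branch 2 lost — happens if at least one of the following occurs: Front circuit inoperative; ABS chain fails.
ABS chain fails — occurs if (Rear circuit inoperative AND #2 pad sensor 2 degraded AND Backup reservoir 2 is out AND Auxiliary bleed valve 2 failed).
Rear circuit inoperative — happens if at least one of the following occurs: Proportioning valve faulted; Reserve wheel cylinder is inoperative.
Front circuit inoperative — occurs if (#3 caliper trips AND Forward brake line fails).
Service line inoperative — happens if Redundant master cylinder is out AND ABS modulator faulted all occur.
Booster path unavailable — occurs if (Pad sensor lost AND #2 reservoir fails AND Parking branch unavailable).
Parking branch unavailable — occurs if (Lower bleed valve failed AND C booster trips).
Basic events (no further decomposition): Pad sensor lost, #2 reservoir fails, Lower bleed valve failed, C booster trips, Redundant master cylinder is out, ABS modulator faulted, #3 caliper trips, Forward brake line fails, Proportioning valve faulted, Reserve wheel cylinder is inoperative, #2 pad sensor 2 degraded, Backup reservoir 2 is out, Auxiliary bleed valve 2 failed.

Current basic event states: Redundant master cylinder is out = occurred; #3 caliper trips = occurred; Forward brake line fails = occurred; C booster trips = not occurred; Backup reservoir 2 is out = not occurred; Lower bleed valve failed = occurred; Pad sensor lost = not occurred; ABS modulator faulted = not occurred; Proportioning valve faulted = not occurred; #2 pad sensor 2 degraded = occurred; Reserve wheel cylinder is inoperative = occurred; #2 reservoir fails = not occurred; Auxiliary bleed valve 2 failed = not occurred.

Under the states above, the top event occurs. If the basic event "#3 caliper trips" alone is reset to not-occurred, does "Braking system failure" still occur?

No

Counterfactual: set "#3 caliper trips" to not occurred.
Parking branch unavailable [AND]: Lower bleed valve failed=occurs, C booster trips=not → not all inputs occur → does not occur.
Booster path unavailable [AND]: Pad sensor lost=not, #2 reservoir fails=not, Parking branch unavailable=not → not all inputs occur → does not occur.
Service line inoperative [AND]: Redundant master cylinder is out=occurs, ABS modulator faulted=not → not all inputs occur → does not occur.
Front circuit inoperative [AND]: #3 caliper trips=not, Forward brake line fails=occurs → not all inputs occur → does not occur.
Rear circuit inoperative [OR]: Proportioning valve faulted=not, Reserve wheel cylinder is inoperative=occurs → at least one input occurs → occurs.
ABS chain fails [AND]: Rear circuit inoperative=occurs, #2 pad sensor 2 degraded=occurs, Backup reservoir 2 is out=not, Auxiliary bleed valve 2 failed=not → not all inputs occur → does not occur.
Parking branch 2 lost [OR]: Front circuit inoperative=not, ABS chain fails=not → no input occurs → does not occur.
Braking system failure [OR]: Booster path unavailable=not, Service line inoperative=not, Parking branch 2 lost=not → no input occurs → does not occur.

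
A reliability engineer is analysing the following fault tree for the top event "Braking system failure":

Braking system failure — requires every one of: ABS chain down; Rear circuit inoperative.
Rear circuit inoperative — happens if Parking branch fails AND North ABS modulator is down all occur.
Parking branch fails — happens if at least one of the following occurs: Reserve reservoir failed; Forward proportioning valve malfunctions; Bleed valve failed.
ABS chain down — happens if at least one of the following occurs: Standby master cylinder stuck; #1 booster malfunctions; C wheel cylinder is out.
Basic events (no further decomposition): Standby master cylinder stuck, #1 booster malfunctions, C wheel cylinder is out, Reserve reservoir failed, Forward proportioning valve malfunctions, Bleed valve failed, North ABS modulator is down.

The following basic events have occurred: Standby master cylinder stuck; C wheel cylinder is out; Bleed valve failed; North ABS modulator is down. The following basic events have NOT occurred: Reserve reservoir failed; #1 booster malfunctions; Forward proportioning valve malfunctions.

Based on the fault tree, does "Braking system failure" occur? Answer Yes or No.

ABS chain down [OR]: Standby master cylinder stuck=occurs, #1 booster malfunctions=not, C wheel cylinder is out=occurs → at least one input occurs → occurs.
Parking branch fails [OR]: Reserve reservoir failed=not, Forward proportioning valve malfunctions=not, Bleed valve failed=occurs → at least one input occurs → occurs.
Rear circuit inoperative [AND]: Parking branch fails=occurs, North ABS modulator is down=occurs → all inputs occur → occurs.
Braking system failure [AND]: ABS chain down=occurs, Rear circuit inoperative=occurs → all inputs occur → occurs.

Yes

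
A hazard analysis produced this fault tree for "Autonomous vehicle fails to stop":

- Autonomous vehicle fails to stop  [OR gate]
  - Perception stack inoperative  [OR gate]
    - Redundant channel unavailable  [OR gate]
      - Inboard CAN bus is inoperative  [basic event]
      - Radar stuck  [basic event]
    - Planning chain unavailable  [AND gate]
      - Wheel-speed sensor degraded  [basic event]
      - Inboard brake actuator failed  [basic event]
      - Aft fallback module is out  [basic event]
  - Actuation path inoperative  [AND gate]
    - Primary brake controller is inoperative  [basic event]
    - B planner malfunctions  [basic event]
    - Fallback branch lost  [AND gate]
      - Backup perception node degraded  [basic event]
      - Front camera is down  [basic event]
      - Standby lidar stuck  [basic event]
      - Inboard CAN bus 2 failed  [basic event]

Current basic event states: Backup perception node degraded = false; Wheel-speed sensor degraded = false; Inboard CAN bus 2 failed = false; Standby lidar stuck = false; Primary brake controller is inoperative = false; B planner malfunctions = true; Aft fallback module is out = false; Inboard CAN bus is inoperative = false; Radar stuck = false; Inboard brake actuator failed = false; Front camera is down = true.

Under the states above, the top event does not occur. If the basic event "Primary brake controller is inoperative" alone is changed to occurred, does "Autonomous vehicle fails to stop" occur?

Counterfactual: set "Primary brake controller is inoperative" to occurred.
Redundant channel unavailable [OR]: Inboard CAN bus is inoperative=not, Radar stuck=not → no input occurs → does not occur.
Planning chain unavailable [AND]: Wheel-speed sensor degraded=not, Inboard brake actuator failed=not, Aft fallback module is out=not → not all inputs occur → does not occur.
Perception stack inoperative [OR]: Redundant channel unavailable=not, Planning chain unavailable=not → no input occurs → does not occur.
Fallback branch lost [AND]: Backup perception node degraded=not, Front camera is down=occurs, Standby lidar stuck=not, Inboard CAN bus 2 failed=not → not all inputs occur → does not occur.
Actuation path inoperative [AND]: Primary brake controller is inoperative=occurs, B planner malfunctions=occurs, Fallback branch lost=not → not all inputs occur → does not occur.
Autonomous vehicle fails to stop [OR]: Perception stack inoperative=not, Actuation path inoperative=not → no input occurs → does not occur.

No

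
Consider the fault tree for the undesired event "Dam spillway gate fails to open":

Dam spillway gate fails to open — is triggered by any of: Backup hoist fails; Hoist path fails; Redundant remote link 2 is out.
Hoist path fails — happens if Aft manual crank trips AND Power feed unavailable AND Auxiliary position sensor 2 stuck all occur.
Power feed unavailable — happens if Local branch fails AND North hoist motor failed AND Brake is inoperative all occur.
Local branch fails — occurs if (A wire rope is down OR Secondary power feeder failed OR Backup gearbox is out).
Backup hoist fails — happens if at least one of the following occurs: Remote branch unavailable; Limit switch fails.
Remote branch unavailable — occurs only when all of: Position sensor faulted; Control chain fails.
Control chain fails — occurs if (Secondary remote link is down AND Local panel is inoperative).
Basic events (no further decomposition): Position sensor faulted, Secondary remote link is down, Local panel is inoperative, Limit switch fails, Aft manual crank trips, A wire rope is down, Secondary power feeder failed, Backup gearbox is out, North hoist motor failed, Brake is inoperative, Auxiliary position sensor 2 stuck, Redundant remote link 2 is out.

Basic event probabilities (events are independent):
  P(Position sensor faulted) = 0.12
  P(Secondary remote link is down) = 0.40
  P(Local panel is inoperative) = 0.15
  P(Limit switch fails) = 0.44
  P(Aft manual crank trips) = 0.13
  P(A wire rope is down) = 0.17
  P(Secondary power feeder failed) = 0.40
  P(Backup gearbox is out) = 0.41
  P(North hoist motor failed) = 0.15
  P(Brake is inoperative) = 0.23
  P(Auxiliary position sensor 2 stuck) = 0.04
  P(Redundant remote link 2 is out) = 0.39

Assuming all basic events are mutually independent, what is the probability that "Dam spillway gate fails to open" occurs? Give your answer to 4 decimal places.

0.6609

P(Control chain fails) [AND] = 0.40 × 0.15 = 0.060000
P(Remote branch unavailable) [AND] = 0.12 × 0.060000 = 0.007200
P(Backup hoist fails) [OR] = 1 − (1−0.007200) × (1−0.44) = 0.444032
P(Local branch fails) [OR] = 1 − (1−0.17) × (1−0.40) × (1−0.41) = 0.706180
P(Power feed unavailable) [AND] = 0.706180 × 0.15 × 0.23 = 0.024363
P(Hoist path fails) [AND] = 0.13 × 0.024363 × 0.04 = 0.000127
P(Dam spillway gate fails to open) [OR] = 1 − (1−0.444032) × (1−0.000127) × (1−0.39) = 0.660903
Rounded to 4 decimal places: P(Dam spillway gate fails to open) ≈ 0.6609.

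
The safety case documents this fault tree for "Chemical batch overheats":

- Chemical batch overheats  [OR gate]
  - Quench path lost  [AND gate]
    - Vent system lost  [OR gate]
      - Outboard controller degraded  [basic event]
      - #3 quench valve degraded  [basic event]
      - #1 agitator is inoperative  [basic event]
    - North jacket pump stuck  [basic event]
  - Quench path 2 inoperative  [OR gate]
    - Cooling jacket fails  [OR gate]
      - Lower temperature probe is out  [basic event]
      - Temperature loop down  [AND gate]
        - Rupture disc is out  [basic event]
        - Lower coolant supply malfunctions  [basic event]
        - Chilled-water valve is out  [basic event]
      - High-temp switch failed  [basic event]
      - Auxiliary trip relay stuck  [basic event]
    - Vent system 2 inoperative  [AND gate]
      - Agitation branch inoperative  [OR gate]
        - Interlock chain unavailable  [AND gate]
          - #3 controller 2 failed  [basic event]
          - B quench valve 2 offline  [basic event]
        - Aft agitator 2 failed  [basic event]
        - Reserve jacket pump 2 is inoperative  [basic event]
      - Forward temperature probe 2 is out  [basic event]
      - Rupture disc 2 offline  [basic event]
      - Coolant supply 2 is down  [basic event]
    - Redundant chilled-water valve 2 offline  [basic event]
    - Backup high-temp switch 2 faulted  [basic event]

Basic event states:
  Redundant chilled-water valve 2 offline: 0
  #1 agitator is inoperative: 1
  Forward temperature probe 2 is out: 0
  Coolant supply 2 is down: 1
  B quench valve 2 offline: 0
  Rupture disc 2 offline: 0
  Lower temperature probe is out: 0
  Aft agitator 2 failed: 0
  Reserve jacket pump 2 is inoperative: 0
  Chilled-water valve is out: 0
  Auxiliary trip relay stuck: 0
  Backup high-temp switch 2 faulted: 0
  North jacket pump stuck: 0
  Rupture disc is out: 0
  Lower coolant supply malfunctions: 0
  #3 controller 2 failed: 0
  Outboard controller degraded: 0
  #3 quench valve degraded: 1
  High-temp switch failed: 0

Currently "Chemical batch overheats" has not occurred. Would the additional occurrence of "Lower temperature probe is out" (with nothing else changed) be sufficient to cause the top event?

Yes

Counterfactual: set "Lower temperature probe is out" to occurred.
Vent system lost [OR]: Outboard controller degraded=not, #3 quench valve degraded=occurs, #1 agitator is inoperative=occurs → at least one input occurs → occurs.
Quench path lost [AND]: Vent system lost=occurs, North jacket pump stuck=not → not all inputs occur → does not occur.
Temperature loop down [AND]: Rupture disc is out=not, Lower coolant supply malfunctions=not, Chilled-water valve is out=not → not all inputs occur → does not occur.
Cooling jacket fails [OR]: Lower temperature probe is out=occurs, Temperature loop down=not, High-temp switch failed=not, Auxiliary trip relay stuck=not → at least one input occurs → occurs.
Interlock chain unavailable [AND]: #3 controller 2 failed=not, B quench valve 2 offline=not → not all inputs occur → does not occur.
Agitation branch inoperative [OR]: Interlock chain unavailable=not, Aft agitator 2 failed=not, Reserve jacket pump 2 is inoperative=not → no input occurs → does not occur.
Vent system 2 inoperative [AND]: Agitation branch inoperative=not, Forward temperature probe 2 is out=not, Rupture disc 2 offline=not, Coolant supply 2 is down=occurs → not all inputs occur → does not occur.
Quench path 2 inoperative [OR]: Cooling jacket fails=occurs, Vent system 2 inoperative=not, Redundant chilled-water valve 2 offline=not, Backup high-temp switch 2 faulted=not → at least one input occurs → occurs.
Chemical batch overheats [OR]: Quench path lost=not, Quench path 2 inoperative=occurs → at least one input occurs → occurs.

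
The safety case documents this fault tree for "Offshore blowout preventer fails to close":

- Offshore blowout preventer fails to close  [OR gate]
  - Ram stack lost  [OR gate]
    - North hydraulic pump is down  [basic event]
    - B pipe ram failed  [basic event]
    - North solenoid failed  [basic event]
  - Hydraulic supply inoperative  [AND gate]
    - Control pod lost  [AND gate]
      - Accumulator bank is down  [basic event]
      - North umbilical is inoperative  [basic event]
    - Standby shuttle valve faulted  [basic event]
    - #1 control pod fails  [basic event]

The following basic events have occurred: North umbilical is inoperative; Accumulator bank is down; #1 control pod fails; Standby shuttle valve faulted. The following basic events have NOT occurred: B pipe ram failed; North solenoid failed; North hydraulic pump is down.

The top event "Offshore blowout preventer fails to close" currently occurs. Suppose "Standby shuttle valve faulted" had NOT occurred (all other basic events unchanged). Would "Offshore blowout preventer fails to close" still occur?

No

Counterfactual: set "Standby shuttle valve faulted" to not occurred.
Ram stack lost [OR]: North hydraulic pump is down=not, B pipe ram failed=not, North solenoid failed=not → no input occurs → does not occur.
Control pod lost [AND]: Accumulator bank is down=occurs, North umbilical is inoperative=occurs → all inputs occur → occurs.
Hydraulic supply inoperative [AND]: Control pod lost=occurs, Standby shuttle valve faulted=not, #1 control pod fails=occurs → not all inputs occur → does not occur.
Offshore blowout preventer fails to close [OR]: Ram stack lost=not, Hydraulic supply inoperative=not → no input occurs → does not occur.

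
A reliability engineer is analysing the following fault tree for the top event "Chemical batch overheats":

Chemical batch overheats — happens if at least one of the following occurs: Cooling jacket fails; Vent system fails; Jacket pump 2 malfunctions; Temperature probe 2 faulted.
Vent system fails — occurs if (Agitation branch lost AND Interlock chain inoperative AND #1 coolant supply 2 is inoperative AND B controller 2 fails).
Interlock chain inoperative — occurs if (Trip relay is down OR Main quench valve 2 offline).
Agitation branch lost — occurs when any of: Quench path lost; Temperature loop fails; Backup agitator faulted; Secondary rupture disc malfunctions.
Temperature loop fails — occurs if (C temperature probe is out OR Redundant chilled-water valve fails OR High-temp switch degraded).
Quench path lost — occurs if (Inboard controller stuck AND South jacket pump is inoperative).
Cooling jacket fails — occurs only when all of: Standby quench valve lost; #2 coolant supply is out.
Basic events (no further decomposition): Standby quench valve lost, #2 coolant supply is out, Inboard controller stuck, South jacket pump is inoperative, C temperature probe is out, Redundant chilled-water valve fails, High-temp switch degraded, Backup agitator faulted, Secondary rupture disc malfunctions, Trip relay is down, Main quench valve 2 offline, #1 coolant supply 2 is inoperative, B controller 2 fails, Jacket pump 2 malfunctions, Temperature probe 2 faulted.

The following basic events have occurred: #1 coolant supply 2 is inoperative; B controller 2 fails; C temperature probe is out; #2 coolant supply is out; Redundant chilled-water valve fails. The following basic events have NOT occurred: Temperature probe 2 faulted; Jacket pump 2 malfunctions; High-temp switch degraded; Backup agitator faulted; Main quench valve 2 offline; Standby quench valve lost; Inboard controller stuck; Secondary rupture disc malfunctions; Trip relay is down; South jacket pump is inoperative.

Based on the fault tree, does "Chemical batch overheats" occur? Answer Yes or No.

No

Cooling jacket fails [AND]: Standby quench valve lost=not, #2 coolant supply is out=occurs → not all inputs occur → does not occur.
Quench path lost [AND]: Inboard controller stuck=not, South jacket pump is inoperative=not → not all inputs occur → does not occur.
Temperature loop fails [OR]: C temperature probe is out=occurs, Redundant chilled-water valve fails=occurs, High-temp switch degraded=not → at least one input occurs → occurs.
Agitation branch lost [OR]: Quench path lost=not, Temperature loop fails=occurs, Backup agitator faulted=not, Secondary rupture disc malfunctions=not → at least one input occurs → occurs.
Interlock chain inoperative [OR]: Trip relay is down=not, Main quench valve 2 offline=not → no input occurs → does not occur.
Vent system fails [AND]: Agitation branch lost=occurs, Interlock chain inoperative=not, #1 coolant supply 2 is inoperative=occurs, B controller 2 fails=occurs → not all inputs occur → does not occur.
Chemical batch overheats [OR]: Cooling jacket fails=not, Vent system fails=not, Jacket pump 2 malfunctions=not, Temperature probe 2 faulted=not → no input occurs → does not occur.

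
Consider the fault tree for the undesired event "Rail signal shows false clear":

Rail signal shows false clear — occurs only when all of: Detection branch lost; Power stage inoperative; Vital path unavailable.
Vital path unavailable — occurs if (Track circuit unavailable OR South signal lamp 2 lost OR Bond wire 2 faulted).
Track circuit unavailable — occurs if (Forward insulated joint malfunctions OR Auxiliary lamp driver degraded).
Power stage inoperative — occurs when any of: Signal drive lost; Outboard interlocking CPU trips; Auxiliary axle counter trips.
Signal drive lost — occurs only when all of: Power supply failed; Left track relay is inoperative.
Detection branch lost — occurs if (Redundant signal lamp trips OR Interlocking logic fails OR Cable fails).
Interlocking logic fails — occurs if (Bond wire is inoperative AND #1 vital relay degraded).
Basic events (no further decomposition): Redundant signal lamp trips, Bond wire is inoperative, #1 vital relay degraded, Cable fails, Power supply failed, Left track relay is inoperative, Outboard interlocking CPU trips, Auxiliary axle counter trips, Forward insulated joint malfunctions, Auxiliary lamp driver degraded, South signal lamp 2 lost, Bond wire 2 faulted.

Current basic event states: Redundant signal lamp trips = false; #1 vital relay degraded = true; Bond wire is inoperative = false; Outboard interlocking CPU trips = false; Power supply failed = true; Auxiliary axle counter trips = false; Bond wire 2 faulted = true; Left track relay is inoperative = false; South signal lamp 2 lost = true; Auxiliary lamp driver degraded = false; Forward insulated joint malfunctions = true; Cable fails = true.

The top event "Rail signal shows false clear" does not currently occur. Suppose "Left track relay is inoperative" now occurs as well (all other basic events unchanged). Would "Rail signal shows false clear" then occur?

Counterfactual: set "Left track relay is inoperative" to occurred.
Interlocking logic fails [AND]: Bond wire is inoperative=not, #1 vital relay degraded=occurs → not all inputs occur → does not occur.
Detection branch lost [OR]: Redundant signal lamp trips=not, Interlocking logic fails=not, Cable fails=occurs → at least one input occurs → occurs.
Signal drive lost [AND]: Power supply failed=occurs, Left track relay is inoperative=occurs → all inputs occur → occurs.
Power stage inoperative [OR]: Signal drive lost=occurs, Outboard interlocking CPU trips=not, Auxiliary axle counter trips=not → at least one input occurs → occurs.
Track circuit unavailable [OR]: Forward insulated joint malfunctions=occurs, Auxiliary lamp driver degraded=not → at least one input occurs → occurs.
Vital path unavailable [OR]: Track circuit unavailable=occurs, South signal lamp 2 lost=occurs, Bond wire 2 faulted=occurs → at least one input occurs → occurs.
Rail signal shows false clear [AND]: Detection branch lost=occurs, Power stage inoperative=occurs, Vital path unavailable=occurs → all inputs occur → occurs.

Yes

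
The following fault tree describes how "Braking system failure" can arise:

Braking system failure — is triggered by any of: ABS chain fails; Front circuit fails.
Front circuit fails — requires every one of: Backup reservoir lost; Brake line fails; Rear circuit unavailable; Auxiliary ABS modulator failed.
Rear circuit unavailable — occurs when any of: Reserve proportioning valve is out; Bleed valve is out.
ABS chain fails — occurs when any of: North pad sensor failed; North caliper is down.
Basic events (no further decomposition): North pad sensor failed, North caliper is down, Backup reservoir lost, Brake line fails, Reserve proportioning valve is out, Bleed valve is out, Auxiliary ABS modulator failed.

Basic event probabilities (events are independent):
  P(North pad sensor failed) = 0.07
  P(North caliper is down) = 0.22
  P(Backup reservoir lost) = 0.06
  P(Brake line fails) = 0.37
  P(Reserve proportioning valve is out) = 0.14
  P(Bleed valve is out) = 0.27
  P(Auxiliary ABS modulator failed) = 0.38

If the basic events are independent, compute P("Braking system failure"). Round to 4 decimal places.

P(ABS chain fails) [OR] = 1 − (1−0.07) × (1−0.22) = 0.274600
P(Rear circuit unavailable) [OR] = 1 − (1−0.14) × (1−0.27) = 0.372200
P(Front circuit fails) [AND] = 0.06 × 0.37 × 0.372200 × 0.38 = 0.003140
P(Braking system failure) [OR] = 1 − (1−0.274600) × (1−0.003140) = 0.276878
Rounded to 4 decimal places: P(Braking system failure) ≈ 0.2769.

0.2769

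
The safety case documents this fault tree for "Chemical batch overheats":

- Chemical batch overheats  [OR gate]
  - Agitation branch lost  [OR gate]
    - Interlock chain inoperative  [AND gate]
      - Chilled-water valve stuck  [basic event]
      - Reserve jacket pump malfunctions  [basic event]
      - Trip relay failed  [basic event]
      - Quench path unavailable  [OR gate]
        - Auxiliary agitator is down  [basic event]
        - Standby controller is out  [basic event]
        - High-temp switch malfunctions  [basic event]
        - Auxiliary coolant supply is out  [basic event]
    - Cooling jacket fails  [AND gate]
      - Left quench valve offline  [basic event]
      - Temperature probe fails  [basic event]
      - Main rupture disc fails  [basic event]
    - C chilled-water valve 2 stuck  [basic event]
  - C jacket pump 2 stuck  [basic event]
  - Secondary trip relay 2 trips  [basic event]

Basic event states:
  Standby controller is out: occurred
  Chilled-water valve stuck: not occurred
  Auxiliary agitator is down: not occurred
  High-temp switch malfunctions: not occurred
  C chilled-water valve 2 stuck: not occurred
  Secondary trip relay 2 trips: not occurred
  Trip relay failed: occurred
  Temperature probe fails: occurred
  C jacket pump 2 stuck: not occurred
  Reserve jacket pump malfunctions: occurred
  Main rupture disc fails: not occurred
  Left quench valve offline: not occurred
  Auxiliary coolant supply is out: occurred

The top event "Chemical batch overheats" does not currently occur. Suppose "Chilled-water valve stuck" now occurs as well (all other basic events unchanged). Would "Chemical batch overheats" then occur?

Yes

Counterfactual: set "Chilled-water valve stuck" to occurred.
Quench path unavailable [OR]: Auxiliary agitator is down=not, Standby controller is out=occurs, High-temp switch malfunctions=not, Auxiliary coolant supply is out=occurs → at least one input occurs → occurs.
Interlock chain inoperative [AND]: Chilled-water valve stuck=occurs, Reserve jacket pump malfunctions=occurs, Trip relay failed=occurs, Quench path unavailable=occurs → all inputs occur → occurs.
Cooling jacket fails [AND]: Left quench valve offline=not, Temperature probe fails=occurs, Main rupture disc fails=not → not all inputs occur → does not occur.
Agitation branch lost [OR]: Interlock chain inoperative=occurs, Cooling jacket fails=not, C chilled-water valve 2 stuck=not → at least one input occurs → occurs.
Chemical batch overheats [OR]: Agitation branch lost=occurs, C jacket pump 2 stuck=not, Secondary trip relay 2 trips=not → at least one input occurs → occurs.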